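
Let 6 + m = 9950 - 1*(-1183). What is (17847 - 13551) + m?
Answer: 15423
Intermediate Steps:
m = 11127 (m = -6 + (9950 - 1*(-1183)) = -6 + (9950 + 1183) = -6 + 11133 = 11127)
(17847 - 13551) + m = (17847 - 13551) + 11127 = 4296 + 11127 = 15423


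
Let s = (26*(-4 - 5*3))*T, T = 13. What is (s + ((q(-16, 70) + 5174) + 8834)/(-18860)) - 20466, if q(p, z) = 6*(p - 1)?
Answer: -253560793/9430 ≈ -26889.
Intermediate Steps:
q(p, z) = -6 + 6*p (q(p, z) = 6*(-1 + p) = -6 + 6*p)
s = -6422 (s = (26*(-4 - 5*3))*13 = (26*(-4 - 15))*13 = (26*(-19))*13 = -494*13 = -6422)
(s + ((q(-16, 70) + 5174) + 8834)/(-18860)) - 20466 = (-6422 + (((-6 + 6*(-16)) + 5174) + 8834)/(-18860)) - 20466 = (-6422 + (((-6 - 96) + 5174) + 8834)*(-1/18860)) - 20466 = (-6422 + ((-102 + 5174) + 8834)*(-1/18860)) - 20466 = (-6422 + (5072 + 8834)*(-1/18860)) - 20466 = (-6422 + 13906*(-1/18860)) - 20466 = (-6422 - 6953/9430) - 20466 = -60566413/9430 - 20466 = -253560793/9430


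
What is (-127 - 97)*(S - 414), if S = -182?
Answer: 133504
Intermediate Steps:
(-127 - 97)*(S - 414) = (-127 - 97)*(-182 - 414) = -224*(-596) = 133504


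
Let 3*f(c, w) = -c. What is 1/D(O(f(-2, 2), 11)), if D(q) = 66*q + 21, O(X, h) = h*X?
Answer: 1/505 ≈ 0.0019802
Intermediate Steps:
f(c, w) = -c/3 (f(c, w) = (-c)/3 = -c/3)
O(X, h) = X*h
D(q) = 21 + 66*q
1/D(O(f(-2, 2), 11)) = 1/(21 + 66*(-⅓*(-2)*11)) = 1/(21 + 66*((⅔)*11)) = 1/(21 + 66*(22/3)) = 1/(21 + 484) = 1/505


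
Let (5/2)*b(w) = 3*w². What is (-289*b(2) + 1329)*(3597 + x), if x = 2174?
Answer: -1679361/5 ≈ -3.3587e+5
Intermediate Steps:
b(w) = 6*w²/5 (b(w) = 2*(3*w²)/5 = 6*w²/5)
(-289*b(2) + 1329)*(3597 + x) = (-1734*2²/5 + 1329)*(3597 + 2174) = (-1734*4/5 + 1329)*5771 = (-289*24/5 + 1329)*5771 = (-6936/5 + 1329)*5771 = -291/5*5771 = -1679361/5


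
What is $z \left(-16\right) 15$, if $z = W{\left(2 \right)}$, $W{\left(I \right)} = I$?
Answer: $-480$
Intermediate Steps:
$z = 2$
$z \left(-16\right) 15 = 2 \left(-16\right) 15 = \left(-32\right) 15 = -480$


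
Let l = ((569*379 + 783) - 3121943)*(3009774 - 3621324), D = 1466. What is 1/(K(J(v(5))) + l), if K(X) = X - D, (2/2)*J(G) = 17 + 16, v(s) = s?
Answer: 1/1776864027517 ≈ 5.6279e-13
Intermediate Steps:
J(G) = 33 (J(G) = 17 + 16 = 33)
l = 1776864028950 (l = ((215651 + 783) - 3121943)*(-611550) = (216434 - 3121943)*(-611550) = -2905509*(-611550) = 1776864028950)
K(X) = -1466 + X (K(X) = X - 1*1466 = X - 1466 = -1466 + X)
1/(K(J(v(5))) + l) = 1/((-1466 + 33) + 1776864028950) = 1/(-1433 + 1776864028950) = 1/1776864027517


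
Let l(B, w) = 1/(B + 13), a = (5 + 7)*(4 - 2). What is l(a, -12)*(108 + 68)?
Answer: 176/37 ≈ 4.7568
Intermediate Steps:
a = 24 (a = 12*2 = 24)
l(B, w) = 1/(13 + B)
l(a, -12)*(108 + 68) = (108 + 68)/(13 + 24) = 176/37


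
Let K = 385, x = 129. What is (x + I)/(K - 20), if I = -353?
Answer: -224/365 ≈ -0.61370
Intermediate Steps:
(x + I)/(K - 20) = (129 - 353)/(385 - 20) = -224/365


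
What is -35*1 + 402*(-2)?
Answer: -839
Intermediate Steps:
-35*1 + 402*(-2) = -35 - 804 = -839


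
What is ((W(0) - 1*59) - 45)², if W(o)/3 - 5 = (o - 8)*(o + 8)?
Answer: 78961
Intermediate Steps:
W(o) = 15 + 3*(-8 + o)*(8 + o) (W(o) = 15 + 3*((o - 8)*(o + 8)) = 15 + 3*((-8 + o)*(8 + o)) = 15 + 3*(-8 + o)*(8 + o))
((W(0) - 1*59) - 45)² = (((-177 + 3*0²) - 1*59) - 45)² = (((-177 + 3*0) - 59) - 45)² = (((-177 + 0) - 59) - 45)² = ((-177 - 59) - 45)² = (-236 - 45)² = (-281)² = 78961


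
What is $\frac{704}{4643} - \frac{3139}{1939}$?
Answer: $- \frac{13209321}{9002777} \approx -1.4672$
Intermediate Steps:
$\frac{704}{4643} - \frac{3139}{1939} = - \frac{13209321}{9002777}$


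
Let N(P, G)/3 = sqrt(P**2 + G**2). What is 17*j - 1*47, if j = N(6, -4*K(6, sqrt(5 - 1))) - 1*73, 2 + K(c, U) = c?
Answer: -1288 + 102*sqrt(73) ≈ -416.51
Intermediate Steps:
K(c, U) = -2 + c
N(P, G) = 3*sqrt(G**2 + P**2) (N(P, G) = 3*sqrt(P**2 + G**2) = 3*sqrt(G**2 + P**2))
j = -73 + 6*sqrt(73) (j = 3*sqrt((-4*(-2 + 6))**2 + 6**2) - 1*73 = 3*sqrt((-4*4)**2 + 36) - 73 = 3*sqrt((-16)**2 + 36) - 73 = 3*sqrt(256 + 36) - 73 = 3*sqrt(292) - 73 = 3*(2*sqrt(73)) - 73 = 6*sqrt(73) - 73 = -73 + 6*sqrt(73) ≈ -21.736)
17*j - 1*47 = 17*(-73 + 6*sqrt(73)) - 1*47 = (-1241 + 102*sqrt(73)) - 47 = -1288 + 102*sqrt(73)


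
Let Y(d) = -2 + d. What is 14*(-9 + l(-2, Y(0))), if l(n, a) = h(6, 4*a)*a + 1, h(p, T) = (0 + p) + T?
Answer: -56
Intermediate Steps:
h(p, T) = T + p (h(p, T) = p + T = T + p)
l(n, a) = 1 + a*(6 + 4*a) (l(n, a) = (4*a + 6)*a + 1 = (6 + 4*a)*a + 1 = a*(6 + 4*a) + 1 = 1 + a*(6 + 4*a))
14*(-9 + l(-2, Y(0))) = 14*(-9 + (1 + 2*(-2 + 0)*(3 + 2*(-2 + 0)))) = 14*(-9 + (1 + 2*(-2)*(3 + 2*(-2)))) = 14*(-9 + (1 + 2*(-2)*(3 - 4))) = 14*(-9 + (1 + 2*(-2)*(-1))) = 14*(-9 + (1 + 4)) = 14*(-9 + 5) = 14*(-4) = -56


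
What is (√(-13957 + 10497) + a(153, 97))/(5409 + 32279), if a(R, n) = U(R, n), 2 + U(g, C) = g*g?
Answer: 23407/37688 + I*√865/18844 ≈ 0.62107 + 0.0015608*I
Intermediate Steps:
U(g, C) = -2 + g² (U(g, C) = -2 + g*g = -2 + g²)
a(R, n) = -2 + R²
(√(-13957 + 10497) + a(153, 97))/(5409 + 32279) = (√(-13957 + 10497) + (-2 + 153²))/(5409 + 32279) = (√(-3460) + (-2 + 23409))/37688 = (2*I*√865 + 23407)*(1/37688) = (23407 + 2*I*√865)*(1/37688) = 23407/37688 + I*√865/18844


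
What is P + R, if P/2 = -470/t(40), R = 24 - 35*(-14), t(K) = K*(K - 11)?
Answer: 29765/58 ≈ 513.19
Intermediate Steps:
t(K) = K*(-11 + K)
R = 514 (R = 24 + 490 = 514)
P = -47/58 (P = 2*(-470*1/(40*(-11 + 40))) = 2*(-470/(40*29)) = 2*(-470/1160) = 2*(-470*1/1160) = 2*(-47/116) = -47/58 ≈ -0.81034)
P + R = -47/58 + 514 = 29765/58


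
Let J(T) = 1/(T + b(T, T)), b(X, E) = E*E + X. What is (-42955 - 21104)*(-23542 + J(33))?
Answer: 580609615177/385 ≈ 1.5081e+9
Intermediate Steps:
b(X, E) = X + E² (b(X, E) = E² + X = X + E²)
J(T) = 1/(T² + 2*T) (J(T) = 1/(T + (T + T²)) = 1/(T² + 2*T))
(-42955 - 21104)*(-23542 + J(33)) = (-42955 - 21104)*(-23542 + 1/(33*(2 + 33))) = -64059*(-23542 + (1/33)/35) = -64059*(-23542 + (1/33)*(1/35)) = -64059*(-23542 + 1/1155) = -64059*(-27191009/1155) = 580609615177/385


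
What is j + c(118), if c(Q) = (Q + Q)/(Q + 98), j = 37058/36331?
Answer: 4144661/1961874 ≈ 2.1126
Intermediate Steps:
j = 37058/36331 (j = 37058*(1/36331) = 37058/36331 ≈ 1.0200)
c(Q) = 2*Q/(98 + Q) (c(Q) = (2*Q)/(98 + Q) = 2*Q/(98 + Q))
j + c(118) = 37058/36331 + 2*118/(98 + 118) = 37058/36331 + 2*118/216 = 37058/36331 + 2*118*(1/216) = 37058/36331 + 59/54 = 4144661/1961874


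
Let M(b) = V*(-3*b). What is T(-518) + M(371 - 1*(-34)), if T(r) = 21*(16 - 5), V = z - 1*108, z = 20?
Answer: 107151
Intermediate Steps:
V = -88 (V = 20 - 1*108 = 20 - 108 = -88)
T(r) = 231 (T(r) = 21*11 = 231)
M(b) = 264*b (M(b) = -(-264)*b = 264*b)
T(-518) + M(371 - 1*(-34)) = 231 + 264*(371 - 1*(-34)) = 231 + 264*(371 + 34) = 231 + 264*405 = 231 + 106920 = 107151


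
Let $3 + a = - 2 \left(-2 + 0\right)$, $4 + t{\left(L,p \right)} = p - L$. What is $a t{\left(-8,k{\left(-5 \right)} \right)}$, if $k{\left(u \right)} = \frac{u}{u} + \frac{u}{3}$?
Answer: $\frac{10}{3} \approx 3.3333$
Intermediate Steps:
$k{\left(u \right)} = 1 + \frac{u}{3}$ ($k{\left(u \right)} = 1 + u \frac{1}{3} = 1 + \frac{u}{3}$)
$t{\left(L,p \right)} = -4 + p - L$ ($t{\left(L,p \right)} = -4 - \left(L - p\right) = -4 + p - L$)
$a = 1$ ($a = -3 - 2 \left(-2 + 0\right) = -3 - -4 = -3 + 4 = 1$)
$a t{\left(-8,k{\left(-5 \right)} \right)} = 1 \left(-4 + \left(1 + \frac{1}{3} \left(-5\right)\right) - -8\right) = 1 \left(-4 + \left(1 - \frac{5}{3}\right) + 8\right) = 1 \left(-4 - \frac{2}{3} + 8\right) = 1 \cdot \frac{10}{3} = \frac{10}{3}$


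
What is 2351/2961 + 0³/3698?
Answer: 2351/2961 ≈ 0.79399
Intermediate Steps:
2351/2961 + 0³/3698 = 2351*(1/2961) + 0*(1/3698) = 2351/2961 + 0 = 2351/2961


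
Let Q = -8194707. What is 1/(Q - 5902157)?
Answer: -1/14096864 ≈ -7.0938e-8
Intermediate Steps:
1/(Q - 5902157) = 1/(-8194707 - 5902157) = 1/(-14096864) = -1/14096864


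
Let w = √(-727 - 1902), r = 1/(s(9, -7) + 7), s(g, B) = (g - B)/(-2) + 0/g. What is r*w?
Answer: -I*√2629 ≈ -51.274*I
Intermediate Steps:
s(g, B) = B/2 - g/2 (s(g, B) = (g - B)*(-½) + 0 = (B/2 - g/2) + 0 = B/2 - g/2)
r = -1 (r = 1/(((½)*(-7) - ½*9) + 7) = 1/((-7/2 - 9/2) + 7) = 1/(-8 + 7) = 1/(-1) = -1)
w = I*√2629 (w = √(-2629) = I*√2629 ≈ 51.274*I)
r*w = -I*√2629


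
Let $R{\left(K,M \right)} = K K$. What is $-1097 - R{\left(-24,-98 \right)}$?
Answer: $-1673$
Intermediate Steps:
$R{\left(K,M \right)} = K^{2}$
$-1097 - R{\left(-24,-98 \right)} = -1097 - \left(-24\right)^{2} = -1097 - 576 = -1673$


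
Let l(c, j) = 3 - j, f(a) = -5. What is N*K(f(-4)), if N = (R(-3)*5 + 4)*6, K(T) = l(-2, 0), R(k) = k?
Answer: -198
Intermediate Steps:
K(T) = 3 (K(T) = 3 - 1*0 = 3 + 0 = 3)
N = -66 (N = (-3*5 + 4)*6 = (-15 + 4)*6 = -11*6 = -66)
N*K(f(-4)) = -66*3 = -198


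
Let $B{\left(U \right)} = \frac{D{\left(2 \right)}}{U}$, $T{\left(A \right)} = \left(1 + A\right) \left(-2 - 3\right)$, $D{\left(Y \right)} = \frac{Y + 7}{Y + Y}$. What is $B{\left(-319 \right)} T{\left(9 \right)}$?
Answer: $\frac{225}{638} \approx 0.35266$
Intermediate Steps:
$D{\left(Y \right)} = \frac{7 + Y}{2 Y}$
$T{\left(A \right)} = -5 - 5 A$ ($T{\left(A \right)} = \left(1 + A\right) \left(-5\right) = -5 - 5 A$)
$B{\left(U \right)} = \frac{9}{4 U}$ ($B{\left(U \right)} = \frac{\frac{1}{2} \cdot \frac{1}{2} \left(7 + 2\right)}{U} = \frac{\frac{1}{2} \cdot \frac{1}{2} \cdot 9}{U} = \frac{9}{4 U}$)
$B{\left(-319 \right)} T{\left(9 \right)} = \frac{9}{4 \left(-319\right)} \left(-5 - 45\right) = \frac{9}{4} \left(- \frac{1}{319}\right) \left(-5 - 45\right) = \left(- \frac{9}{1276}\right) \left(-50\right) = \frac{225}{638}$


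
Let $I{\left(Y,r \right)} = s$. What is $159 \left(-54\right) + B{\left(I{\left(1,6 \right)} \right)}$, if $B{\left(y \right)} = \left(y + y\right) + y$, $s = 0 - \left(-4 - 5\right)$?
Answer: $-8559$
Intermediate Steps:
$s = 9$ ($s = 0 - -9 = 0 + 9 = 9$)
$I{\left(Y,r \right)} = 9$
$B{\left(y \right)} = 3 y$ ($B{\left(y \right)} = 2 y + y = 3 y$)
$159 \left(-54\right) + B{\left(I{\left(1,6 \right)} \right)} = 159 \left(-54\right) + 3 \cdot 9 = -8586 + 27 = -8559$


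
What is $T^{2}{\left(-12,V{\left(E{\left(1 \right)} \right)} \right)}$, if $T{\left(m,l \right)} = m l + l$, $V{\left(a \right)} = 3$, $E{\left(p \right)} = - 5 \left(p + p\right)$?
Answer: $1089$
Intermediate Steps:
$E{\left(p \right)} = - 10 p$ ($E{\left(p \right)} = - 5 \cdot 2 p = - 10 p$)
$T{\left(m,l \right)} = l + l m$ ($T{\left(m,l \right)} = l m + l = l + l m$)
$T^{2}{\left(-12,V{\left(E{\left(1 \right)} \right)} \right)} = \left(3 \left(1 - 12\right)\right)^{2} = \left(3 \left(-11\right)\right)^{2} = \left(-33\right)^{2} = 1089$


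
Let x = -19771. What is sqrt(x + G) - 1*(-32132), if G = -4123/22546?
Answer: 32132 + I*sqrt(10050129512594)/22546 ≈ 32132.0 + 140.61*I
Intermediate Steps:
G = -4123/22546 (G = -4123*1/22546 = -4123/22546 ≈ -0.18287)
sqrt(x + G) - 1*(-32132) = sqrt(-19771 - 4123/22546) - 1*(-32132) = sqrt(-445761089/22546) + 32132 = I*sqrt(10050129512594)/22546 + 32132 = 32132 + I*sqrt(10050129512594)/22546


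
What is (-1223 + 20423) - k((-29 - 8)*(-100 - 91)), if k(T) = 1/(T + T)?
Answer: 271372799/14134 ≈ 19200.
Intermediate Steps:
k(T) = 1/(2*T)
(-1223 + 20423) - k((-29 - 8)*(-100 - 91)) = (-1223 + 20423) - 1/(2*((-29 - 8)*(-100 - 91))) = 19200 - 1/(2*((-37*(-191)))) = 19200 - 1/(2*7067) = 19200 - 1*1/14134 = 19200 - 1/14134 = 271372799/14134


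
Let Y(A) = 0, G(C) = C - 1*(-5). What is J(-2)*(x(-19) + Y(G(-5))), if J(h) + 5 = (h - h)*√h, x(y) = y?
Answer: 95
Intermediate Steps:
G(C) = 5 + C (G(C) = C + 5 = 5 + C)
J(h) = -5 (J(h) = -5 + (h - h)*√h = -5 + 0*√h = -5 + 0 = -5)
J(-2)*(x(-19) + Y(G(-5))) = -5*(-19 + 0) = -5*(-19) = 95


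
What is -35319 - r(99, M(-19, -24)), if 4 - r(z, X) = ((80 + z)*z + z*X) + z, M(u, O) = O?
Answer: -19879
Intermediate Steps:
r(z, X) = 4 - z - X*z - z*(80 + z) (r(z, X) = 4 - (((80 + z)*z + z*X) + z) = 4 - ((z*(80 + z) + X*z) + z) = 4 - ((X*z + z*(80 + z)) + z) = 4 - (z + X*z + z*(80 + z)) = 4 + (-z - X*z - z*(80 + z)) = 4 - z - X*z - z*(80 + z))
-35319 - r(99, M(-19, -24)) = -35319 - (4 - 1*99² - 81*99 - 1*(-24)*99) = -35319 - (4 - 1*9801 - 8019 + 2376) = -35319 - (4 - 9801 - 8019 + 2376) = -35319 - 1*(-15440) = -35319 + 15440 = -19879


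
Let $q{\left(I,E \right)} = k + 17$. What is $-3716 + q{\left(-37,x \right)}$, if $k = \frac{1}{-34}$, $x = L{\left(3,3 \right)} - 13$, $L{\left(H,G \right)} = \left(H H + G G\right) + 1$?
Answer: $- \frac{125767}{34} \approx -3699.0$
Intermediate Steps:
$L{\left(H,G \right)} = 1 + G^{2} + H^{2}$ ($L{\left(H,G \right)} = \left(H^{2} + G^{2}\right) + 1 = \left(G^{2} + H^{2}\right) + 1 = 1 + G^{2} + H^{2}$)
$x = 6$ ($x = \left(1 + 3^{2} + 3^{2}\right) - 13 = \left(1 + 9 + 9\right) - 13 = 19 - 13 = 6$)
$k = - \frac{1}{34} \approx -0.029412$
$q{\left(I,E \right)} = \frac{577}{34}$ ($q{\left(I,E \right)} = - \frac{1}{34} + 17 = \frac{577}{34}$)
$-3716 + q{\left(-37,x \right)} = -3716 + \frac{577}{34} = - \frac{125767}{34}$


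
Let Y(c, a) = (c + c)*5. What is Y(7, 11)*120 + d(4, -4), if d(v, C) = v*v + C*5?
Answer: 8396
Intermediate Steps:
d(v, C) = v**2 + 5*C
Y(c, a) = 10*c (Y(c, a) = (2*c)*5 = 10*c)
Y(7, 11)*120 + d(4, -4) = (10*7)*120 + (4**2 + 5*(-4)) = 70*120 + (16 - 20) = 8400 - 4 = 8396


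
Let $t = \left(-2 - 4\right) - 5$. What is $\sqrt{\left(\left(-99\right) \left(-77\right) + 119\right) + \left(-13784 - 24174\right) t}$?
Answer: $8 \sqrt{6645} \approx 652.13$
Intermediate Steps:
$t = -11$ ($t = -6 - 5 = -11$)
$\sqrt{\left(\left(-99\right) \left(-77\right) + 119\right) + \left(-13784 - 24174\right) t} = \sqrt{\left(\left(-99\right) \left(-77\right) + 119\right) + \left(-13784 - 24174\right) \left(-11\right)} = \sqrt{\left(7623 + 119\right) + \left(-13784 - 24174\right) \left(-11\right)} = \sqrt{7742 - -417538} = \sqrt{7742 + 417538} = \sqrt{425280} = 8 \sqrt{6645}$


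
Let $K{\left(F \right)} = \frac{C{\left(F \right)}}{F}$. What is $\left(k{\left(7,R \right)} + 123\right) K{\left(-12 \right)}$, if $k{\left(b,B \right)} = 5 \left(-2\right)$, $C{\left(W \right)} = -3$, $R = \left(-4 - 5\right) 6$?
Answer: $\frac{113}{4} \approx 28.25$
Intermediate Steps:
$R = -54$ ($R = \left(-9\right) 6 = -54$)
$k{\left(b,B \right)} = -10$
$K{\left(F \right)} = - \frac{3}{F}$
$\left(k{\left(7,R \right)} + 123\right) K{\left(-12 \right)} = \left(-10 + 123\right) \left(- \frac{3}{-12}\right) = 113 \left(\left(-3\right) \left(- \frac{1}{12}\right)\right) = 113 \cdot \frac{1}{4} = \frac{113}{4}$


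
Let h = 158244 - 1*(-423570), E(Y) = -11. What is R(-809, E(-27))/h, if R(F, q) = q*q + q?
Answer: 55/290907 ≈ 0.00018906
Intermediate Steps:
h = 581814 (h = 158244 + 423570 = 581814)
R(F, q) = q + q² (R(F, q) = q² + q = q + q²)
R(-809, E(-27))/h = -11*(1 - 11)/581814 = -11*(-10)*(1/581814) = 110*(1/581814) = 55/290907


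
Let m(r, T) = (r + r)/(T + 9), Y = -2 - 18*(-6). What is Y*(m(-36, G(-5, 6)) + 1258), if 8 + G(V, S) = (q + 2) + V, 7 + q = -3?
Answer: 133984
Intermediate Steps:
q = -10 (q = -7 - 3 = -10)
Y = 106 (Y = -2 + 108 = 106)
G(V, S) = -16 + V (G(V, S) = -8 + ((-10 + 2) + V) = -8 + (-8 + V) = -16 + V)
m(r, T) = 2*r/(9 + T) (m(r, T) = (2*r)/(9 + T) = 2*r/(9 + T))
Y*(m(-36, G(-5, 6)) + 1258) = 106*(2*(-36)/(9 + (-16 - 5)) + 1258) = 106*(2*(-36)/(9 - 21) + 1258) = 106*(2*(-36)/(-12) + 1258) = 106*(2*(-36)*(-1/12) + 1258) = 106*(6 + 1258) = 106*1264 = 133984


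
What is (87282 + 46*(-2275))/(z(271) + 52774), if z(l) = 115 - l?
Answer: -8684/26309 ≈ -0.33008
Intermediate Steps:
(87282 + 46*(-2275))/(z(271) + 52774) = (87282 + 46*(-2275))/((115 - 1*271) + 52774) = (87282 - 104650)/((115 - 271) + 52774) = -17368/(-156 + 52774) = -17368/52618 = -17368*1/52618 = -8684/26309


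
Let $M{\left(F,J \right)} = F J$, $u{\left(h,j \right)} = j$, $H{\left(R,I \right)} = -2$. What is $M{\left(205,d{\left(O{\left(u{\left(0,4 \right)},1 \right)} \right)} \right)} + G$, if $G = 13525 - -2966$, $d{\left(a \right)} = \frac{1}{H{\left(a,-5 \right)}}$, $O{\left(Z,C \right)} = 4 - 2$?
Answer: $\frac{32777}{2} \approx 16389.0$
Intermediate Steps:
$O{\left(Z,C \right)} = 2$
$d{\left(a \right)} = - \frac{1}{2}$ ($d{\left(a \right)} = \frac{1}{-2} = - \frac{1}{2}$)
$G = 16491$ ($G = 13525 + 2966 = 16491$)
$M{\left(205,d{\left(O{\left(u{\left(0,4 \right)},1 \right)} \right)} \right)} + G = 205 \left(- \frac{1}{2}\right) + 16491 = - \frac{205}{2} + 16491 = \frac{32777}{2}$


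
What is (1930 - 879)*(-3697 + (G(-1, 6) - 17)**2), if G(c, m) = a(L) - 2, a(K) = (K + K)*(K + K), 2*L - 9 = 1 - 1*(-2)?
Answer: 12536328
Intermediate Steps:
L = 6 (L = 9/2 + (1 - 1*(-2))/2 = 9/2 + (1 + 2)/2 = 9/2 + (1/2)*3 = 9/2 + 3/2 = 6)
a(K) = 4*K**2 (a(K) = (2*K)*(2*K) = 4*K**2)
G(c, m) = 142 (G(c, m) = 4*6**2 - 2 = 4*36 - 2 = 144 - 2 = 142)
(1930 - 879)*(-3697 + (G(-1, 6) - 17)**2) = (1930 - 879)*(-3697 + (142 - 17)**2) = 1051*(-3697 + 125**2) = 1051*(-3697 + 15625) = 1051*11928 = 12536328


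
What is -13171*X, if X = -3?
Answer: 39513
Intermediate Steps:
-13171*X = -13171*(-3) = 39513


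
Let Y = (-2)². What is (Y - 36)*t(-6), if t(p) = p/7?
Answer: 192/7 ≈ 27.429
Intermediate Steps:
t(p) = p/7
Y = 4
(Y - 36)*t(-6) = (4 - 36)*((⅐)*(-6)) = -32*(-6/7) = 192/7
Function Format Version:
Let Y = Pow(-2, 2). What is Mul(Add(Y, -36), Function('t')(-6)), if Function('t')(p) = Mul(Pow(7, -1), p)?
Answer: Rational(192, 7) ≈ 27.429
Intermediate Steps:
Function('t')(p) = Mul(Rational(1, 7), p)
Y = 4
Mul(Add(Y, -36), Function('t')(-6)) = Mul(Add(4, -36), Mul(Rational(1, 7), -6)) = Mul(-32, Rational(-6, 7)) = Rational(192, 7)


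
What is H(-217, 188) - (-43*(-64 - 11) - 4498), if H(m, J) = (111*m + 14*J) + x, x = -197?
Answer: -20379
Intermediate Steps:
H(m, J) = -197 + 14*J + 111*m (H(m, J) = (111*m + 14*J) - 197 = (14*J + 111*m) - 197 = -197 + 14*J + 111*m)
H(-217, 188) - (-43*(-64 - 11) - 4498) = (-197 + 14*188 + 111*(-217)) - (-43*(-64 - 11) - 4498) = (-197 + 2632 - 24087) - (-43*(-75) - 4498) = -21652 - (3225 - 4498) = -21652 - 1*(-1273) = -21652 + 1273 = -20379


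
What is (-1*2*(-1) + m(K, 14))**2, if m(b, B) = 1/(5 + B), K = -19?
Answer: 1521/361 ≈ 4.2133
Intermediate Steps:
(-1*2*(-1) + m(K, 14))**2 = (-1*2*(-1) + 1/(5 + 14))**2 = (-2*(-1) + 1/19)**2 = (2 + 1/19)**2 = (39/19)**2 = 1521/361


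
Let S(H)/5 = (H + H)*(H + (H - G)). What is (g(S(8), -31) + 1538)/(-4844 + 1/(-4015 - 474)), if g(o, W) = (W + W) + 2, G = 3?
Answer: -6634742/21744717 ≈ -0.30512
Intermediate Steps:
S(H) = 10*H*(-3 + 2*H) (S(H) = 5*((H + H)*(H + (H - 1*3))) = 5*((2*H)*(H + (H - 3))) = 5*((2*H)*(H + (-3 + H))) = 5*((2*H)*(-3 + 2*H)) = 5*(2*H*(-3 + 2*H)) = 10*H*(-3 + 2*H))
g(o, W) = 2 + 2*W (g(o, W) = 2*W + 2 = 2 + 2*W)
(g(S(8), -31) + 1538)/(-4844 + 1/(-4015 - 474)) = ((2 + 2*(-31)) + 1538)/(-4844 + 1/(-4015 - 474)) = ((2 - 62) + 1538)/(-4844 + 1/(-4489)) = (-60 + 1538)/(-4844 - 1/4489) = 1478/(-21744717/4489) = 1478*(-4489/21744717) = -6634742/21744717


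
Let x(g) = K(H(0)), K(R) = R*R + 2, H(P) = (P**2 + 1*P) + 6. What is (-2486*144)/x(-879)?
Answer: -178992/19 ≈ -9420.6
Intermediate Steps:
H(P) = 6 + P + P**2 (H(P) = (P**2 + P) + 6 = (P + P**2) + 6 = 6 + P + P**2)
K(R) = 2 + R**2 (K(R) = R**2 + 2 = 2 + R**2)
x(g) = 38 (x(g) = 2 + (6 + 0 + 0**2)**2 = 2 + (6 + 0 + 0)**2 = 2 + 6**2 = 2 + 36 = 38)
(-2486*144)/x(-879) = -2486*144/38 = -357984*1/38 = -178992/19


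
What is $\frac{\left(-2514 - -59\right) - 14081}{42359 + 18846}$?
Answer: $- \frac{16536}{61205} \approx -0.27017$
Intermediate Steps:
$\frac{\left(-2514 - -59\right) - 14081}{42359 + 18846} = \frac{\left(-2514 + 59\right) - 14081}{61205} = \left(-2455 - 14081\right) \frac{1}{61205} = \left(-16536\right) \frac{1}{61205} = - \frac{16536}{61205}$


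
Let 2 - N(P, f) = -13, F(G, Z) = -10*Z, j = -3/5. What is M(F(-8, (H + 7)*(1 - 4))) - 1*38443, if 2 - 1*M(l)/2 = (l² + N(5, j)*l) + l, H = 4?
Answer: -266799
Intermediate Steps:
j = -⅗ (j = -3*⅕ = -⅗ ≈ -0.60000)
N(P, f) = 15 (N(P, f) = 2 - 1*(-13) = 2 + 13 = 15)
M(l) = 4 - 32*l - 2*l² (M(l) = 4 - 2*((l² + 15*l) + l) = 4 - 2*(l² + 16*l) = 4 + (-32*l - 2*l²) = 4 - 32*l - 2*l²)
M(F(-8, (H + 7)*(1 - 4))) - 1*38443 = (4 - (-320)*(4 + 7)*(1 - 4) - 2*100*(1 - 4)²*(4 + 7)²) - 1*38443 = (4 - (-320)*11*(-3) - 2*(-110*(-3))²) - 38443 = (4 - (-320)*(-33) - 2*(-10*(-33))²) - 38443 = (4 - 32*330 - 2*330²) - 38443 = (4 - 10560 - 2*108900) - 38443 = (4 - 10560 - 217800) - 38443 = -228356 - 38443 = -266799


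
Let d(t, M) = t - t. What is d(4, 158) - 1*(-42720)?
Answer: 42720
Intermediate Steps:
d(t, M) = 0
d(4, 158) - 1*(-42720) = 0 - 1*(-42720) = 0 + 42720 = 42720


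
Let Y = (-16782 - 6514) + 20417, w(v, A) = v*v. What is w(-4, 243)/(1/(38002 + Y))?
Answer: 561968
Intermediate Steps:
w(v, A) = v²
Y = -2879 (Y = -23296 + 20417 = -2879)
w(-4, 243)/(1/(38002 + Y)) = (-4)²/(1/(38002 - 2879)) = 16/(1/35123) = 16*35123 = 561968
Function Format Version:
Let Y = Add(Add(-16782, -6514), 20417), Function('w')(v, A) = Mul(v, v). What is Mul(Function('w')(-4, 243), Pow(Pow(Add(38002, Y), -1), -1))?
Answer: 561968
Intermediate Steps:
Function('w')(v, A) = Pow(v, 2)
Y = -2879 (Y = Add(-23296, 20417) = -2879)
Mul(Function('w')(-4, 243), Pow(Pow(Add(38002, Y), -1), -1)) = Mul(Pow(-4, 2), Pow(Pow(Add(38002, -2879), -1), -1)) = Mul(16, Pow(Pow(35123, -1), -1)) = Mul(16, Pow(Rational(1, 35123), -1)) = Mul(16, 35123) = 561968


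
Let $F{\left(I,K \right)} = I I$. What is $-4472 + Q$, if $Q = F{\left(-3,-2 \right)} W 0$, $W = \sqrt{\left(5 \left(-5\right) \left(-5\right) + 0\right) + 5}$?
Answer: $-4472$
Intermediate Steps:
$F{\left(I,K \right)} = I^{2}$
$W = \sqrt{130}$ ($W = \sqrt{\left(\left(-25\right) \left(-5\right) + 0\right) + 5} = \sqrt{\left(125 + 0\right) + 5} = \sqrt{125 + 5} = \sqrt{130} \approx 11.402$)
$Q = 0$ ($Q = \left(-3\right)^{2} \sqrt{130} \cdot 0 = 9 \sqrt{130} \cdot 0 = 0$)
$-4472 + Q = -4472 + 0 = -4472$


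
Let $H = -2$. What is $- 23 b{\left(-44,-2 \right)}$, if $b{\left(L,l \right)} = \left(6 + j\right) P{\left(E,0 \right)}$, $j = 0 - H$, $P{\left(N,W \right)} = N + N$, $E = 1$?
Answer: $-368$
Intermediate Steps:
$P{\left(N,W \right)} = 2 N$
$j = 2$ ($j = 0 - -2 = 0 + 2 = 2$)
$b{\left(L,l \right)} = 16$ ($b{\left(L,l \right)} = \left(6 + 2\right) 2 \cdot 1 = 8 \cdot 2 = 16$)
$- 23 b{\left(-44,-2 \right)} = \left(-23\right) 16 = -368$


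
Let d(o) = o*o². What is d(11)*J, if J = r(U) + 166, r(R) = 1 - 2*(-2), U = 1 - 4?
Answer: 227601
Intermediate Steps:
d(o) = o³
U = -3
r(R) = 5 (r(R) = 1 + 4 = 5)
J = 171 (J = 5 + 166 = 171)
d(11)*J = 11³*171 = 1331*171 = 227601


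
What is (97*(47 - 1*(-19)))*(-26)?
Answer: -166452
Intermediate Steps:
(97*(47 - 1*(-19)))*(-26) = (97*(47 + 19))*(-26) = (97*66)*(-26) = 6402*(-26) = -166452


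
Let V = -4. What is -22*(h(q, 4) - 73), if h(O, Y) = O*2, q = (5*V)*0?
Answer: 1606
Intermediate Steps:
q = 0 (q = (5*(-4))*0 = -20*0 = 0)
h(O, Y) = 2*O
-22*(h(q, 4) - 73) = -22*(2*0 - 73) = -22*(0 - 73) = -22*(-73) = 1606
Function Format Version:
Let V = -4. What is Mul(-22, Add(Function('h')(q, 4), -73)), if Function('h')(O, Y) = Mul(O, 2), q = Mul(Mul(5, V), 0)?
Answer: 1606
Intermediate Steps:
q = 0 (q = Mul(Mul(5, -4), 0) = Mul(-20, 0) = 0)
Function('h')(O, Y) = Mul(2, O)
Mul(-22, Add(Function('h')(q, 4), -73)) = Mul(-22, Add(Mul(2, 0), -73)) = Mul(-22, Add(0, -73)) = Mul(-22, -73) = 1606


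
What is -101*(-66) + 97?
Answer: 6763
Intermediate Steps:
-101*(-66) + 97 = 6666 + 97 = 6763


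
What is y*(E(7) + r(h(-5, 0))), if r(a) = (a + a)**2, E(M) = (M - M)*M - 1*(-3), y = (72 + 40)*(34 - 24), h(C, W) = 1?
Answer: 7840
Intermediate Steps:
y = 1120 (y = 112*10 = 1120)
E(M) = 3 (E(M) = 0*M + 3 = 0 + 3 = 3)
r(a) = 4*a**2 (r(a) = (2*a)**2 = 4*a**2)
y*(E(7) + r(h(-5, 0))) = 1120*(3 + 4*1**2) = 1120*(3 + 4*1) = 1120*(3 + 4) = 1120*7 = 7840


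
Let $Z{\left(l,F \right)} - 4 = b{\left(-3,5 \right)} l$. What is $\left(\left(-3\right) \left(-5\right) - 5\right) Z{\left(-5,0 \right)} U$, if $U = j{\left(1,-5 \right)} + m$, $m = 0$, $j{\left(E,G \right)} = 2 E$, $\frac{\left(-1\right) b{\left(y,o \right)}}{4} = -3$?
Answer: $-1120$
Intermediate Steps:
$b{\left(y,o \right)} = 12$ ($b{\left(y,o \right)} = \left(-4\right) \left(-3\right) = 12$)
$Z{\left(l,F \right)} = 4 + 12 l$
$U = 2$ ($U = 2 \cdot 1 + 0 = 2 + 0 = 2$)
$\left(\left(-3\right) \left(-5\right) - 5\right) Z{\left(-5,0 \right)} U = \left(\left(-3\right) \left(-5\right) - 5\right) \left(4 + 12 \left(-5\right)\right) 2 = \left(15 - 5\right) \left(4 - 60\right) 2 = 10 \left(-56\right) 2 = \left(-560\right) 2 = -1120$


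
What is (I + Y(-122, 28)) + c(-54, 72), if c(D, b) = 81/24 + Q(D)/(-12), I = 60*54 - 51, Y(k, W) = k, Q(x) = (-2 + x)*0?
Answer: 24563/8 ≈ 3070.4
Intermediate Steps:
Q(x) = 0
I = 3189 (I = 3240 - 51 = 3189)
c(D, b) = 27/8 (c(D, b) = 81/24 + 0/(-12) = 81*(1/24) + 0*(-1/12) = 27/8 + 0 = 27/8)
(I + Y(-122, 28)) + c(-54, 72) = (3189 - 122) + 27/8 = 3067 + 27/8 = 24563/8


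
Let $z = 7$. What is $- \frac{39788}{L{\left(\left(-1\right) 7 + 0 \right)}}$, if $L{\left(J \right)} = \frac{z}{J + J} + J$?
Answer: $\frac{79576}{15} \approx 5305.1$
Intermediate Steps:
$L{\left(J \right)} = J + \frac{7}{2 J}$ ($L{\left(J \right)} = \frac{7}{J + J} + J = \frac{7}{2 J} + J = J + \frac{7}{2 J}$)
$- \frac{39788}{L{\left(\left(-1\right) 7 + 0 \right)}} = - \frac{39788}{\left(\left(-1\right) 7 + 0\right) + \frac{7}{2 \left(\left(-1\right) 7 + 0\right)}} = - \frac{39788}{\left(-7 + 0\right) + \frac{7}{2 \left(-7 + 0\right)}} = - \frac{39788}{-7 + \frac{7}{2 \left(-7\right)}} = - \frac{39788}{-7 + \frac{7}{2} \left(- \frac{1}{7}\right)} = - \frac{39788}{-7 - \frac{1}{2}} = - \frac{39788}{- \frac{15}{2}} = \left(-39788\right) \left(- \frac{2}{15}\right) = \frac{79576}{15}$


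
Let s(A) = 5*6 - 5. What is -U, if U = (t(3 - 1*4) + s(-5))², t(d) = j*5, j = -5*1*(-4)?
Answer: -15625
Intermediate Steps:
j = 20 (j = -5*(-4) = 20)
s(A) = 25 (s(A) = 30 - 5 = 25)
t(d) = 100 (t(d) = 20*5 = 100)
U = 15625 (U = (100 + 25)² = 125² = 15625)
-U = -1*15625 = -15625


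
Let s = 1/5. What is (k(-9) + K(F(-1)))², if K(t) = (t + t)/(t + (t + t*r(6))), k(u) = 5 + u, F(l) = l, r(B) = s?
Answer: 1156/121 ≈ 9.5537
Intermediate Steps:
s = ⅕ ≈ 0.20000
r(B) = ⅕
K(t) = 10/11 (K(t) = (t + t)/(t + (t + t*(⅕))) = (2*t)/(t + (t + t/5)) = (2*t)/(t + 6*t/5) = (2*t)/((11*t/5)) = (2*t)*(5/(11*t)) = 10/11)
(k(-9) + K(F(-1)))² = ((5 - 9) + 10/11)² = (-4 + 10/11)² = (-34/11)² = 1156/121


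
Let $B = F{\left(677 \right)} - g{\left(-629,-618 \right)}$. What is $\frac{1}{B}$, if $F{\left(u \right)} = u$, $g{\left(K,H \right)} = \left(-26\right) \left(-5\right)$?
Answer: $\frac{1}{547} \approx 0.0018282$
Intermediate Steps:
$g{\left(K,H \right)} = 130$
$B = 547$ ($B = 677 - 130 = 547$)
$\frac{1}{B} = \frac{1}{547}$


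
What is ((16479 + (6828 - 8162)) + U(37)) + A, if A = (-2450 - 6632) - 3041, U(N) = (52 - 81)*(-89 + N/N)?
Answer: 5574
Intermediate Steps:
U(N) = 2552 (U(N) = -29*(-89 + 1) = -29*(-88) = 2552)
A = -12123 (A = -9082 - 3041 = -12123)
((16479 + (6828 - 8162)) + U(37)) + A = ((16479 + (6828 - 8162)) + 2552) - 12123 = ((16479 - 1334) + 2552) - 12123 = (15145 + 2552) - 12123 = 17697 - 12123 = 5574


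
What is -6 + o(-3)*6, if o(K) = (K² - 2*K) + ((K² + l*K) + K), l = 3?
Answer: 66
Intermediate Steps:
o(K) = 2*K + 2*K² (o(K) = (K² - 2*K) + ((K² + 3*K) + K) = (K² - 2*K) + (K² + 4*K) = 2*K + 2*K²)
-6 + o(-3)*6 = -6 + (2*(-3)*(1 - 3))*6 = -6 + (2*(-3)*(-2))*6 = -6 + 12*6 = -6 + 72 = 66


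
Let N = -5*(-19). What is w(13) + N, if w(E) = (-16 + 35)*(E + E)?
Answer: 589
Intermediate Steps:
w(E) = 38*E (w(E) = 19*(2*E) = 38*E)
N = 95
w(13) + N = 38*13 + 95 = 494 + 95 = 589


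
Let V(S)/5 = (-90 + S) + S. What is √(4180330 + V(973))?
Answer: √4189610 ≈ 2046.9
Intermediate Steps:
V(S) = -450 + 10*S (V(S) = 5*((-90 + S) + S) = 5*(-90 + 2*S) = -450 + 10*S)
√(4180330 + V(973)) = √(4180330 + (-450 + 10*973)) = √(4180330 + (-450 + 9730)) = √(4180330 + 9280) = √4189610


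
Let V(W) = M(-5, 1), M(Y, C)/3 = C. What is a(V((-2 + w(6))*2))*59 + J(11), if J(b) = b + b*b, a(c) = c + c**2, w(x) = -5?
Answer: 840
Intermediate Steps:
M(Y, C) = 3*C
V(W) = 3 (V(W) = 3*1 = 3)
J(b) = b + b**2
a(V((-2 + w(6))*2))*59 + J(11) = (3*(1 + 3))*59 + 11*(1 + 11) = (3*4)*59 + 11*12 = 12*59 + 132 = 708 + 132 = 840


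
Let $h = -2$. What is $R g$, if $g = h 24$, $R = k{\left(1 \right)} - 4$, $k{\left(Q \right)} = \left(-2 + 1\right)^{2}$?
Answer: $144$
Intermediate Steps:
$k{\left(Q \right)} = 1$ ($k{\left(Q \right)} = \left(-1\right)^{2} = 1$)
$R = -3$ ($R = 1 - 4 = -3$)
$g = -48$ ($g = \left(-2\right) 24 = -48$)
$R g = \left(-3\right) \left(-48\right) = 144$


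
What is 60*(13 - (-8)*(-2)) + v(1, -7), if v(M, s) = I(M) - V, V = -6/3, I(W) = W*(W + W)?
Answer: -176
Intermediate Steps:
I(W) = 2*W**2 (I(W) = W*(2*W) = 2*W**2)
V = -2 (V = -6*1/3 = -2)
v(M, s) = 2 + 2*M**2 (v(M, s) = 2*M**2 - 1*(-2) = 2*M**2 + 2 = 2 + 2*M**2)
60*(13 - (-8)*(-2)) + v(1, -7) = 60*(13 - (-8)*(-2)) + (2 + 2*1**2) = 60*(13 - 1*16) + (2 + 2*1) = 60*(13 - 16) + (2 + 2) = 60*(-3) + 4 = -180 + 4 = -176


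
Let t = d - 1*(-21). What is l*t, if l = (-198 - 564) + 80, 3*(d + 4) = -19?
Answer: -21824/3 ≈ -7274.7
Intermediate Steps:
d = -31/3 (d = -4 + (1/3)*(-19) = -4 - 19/3 = -31/3 ≈ -10.333)
t = 32/3 (t = -31/3 - 1*(-21) = -31/3 + 21 = 32/3 ≈ 10.667)
l = -682 (l = -762 + 80 = -682)
l*t = -682*32/3 = -21824/3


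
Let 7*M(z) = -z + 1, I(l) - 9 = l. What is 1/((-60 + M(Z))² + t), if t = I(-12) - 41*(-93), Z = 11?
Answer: 49/371590 ≈ 0.00013187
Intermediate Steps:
I(l) = 9 + l
M(z) = ⅐ - z/7 (M(z) = (-z + 1)/7 = (1 - z)/7 = ⅐ - z/7)
t = 3810 (t = (9 - 12) - 41*(-93) = -3 + 3813 = 3810)
1/((-60 + M(Z))² + t) = 1/((-60 + (⅐ - ⅐*11))² + 3810) = 1/((-60 + (⅐ - 11/7))² + 3810) = 1/((-60 - 10/7)² + 3810) = 1/((-430/7)² + 3810) = 1/(184900/49 + 3810) = 1/(371590/49) = 49/371590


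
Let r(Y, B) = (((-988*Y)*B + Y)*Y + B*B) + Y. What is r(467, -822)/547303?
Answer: 177118822344/547303 ≈ 3.2362e+5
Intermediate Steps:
r(Y, B) = Y + B² + Y*(Y - 988*B*Y) (r(Y, B) = ((-988*B*Y + Y)*Y + B²) + Y = ((Y - 988*B*Y)*Y + B²) + Y = (Y*(Y - 988*B*Y) + B²) + Y = (B² + Y*(Y - 988*B*Y)) + Y = Y + B² + Y*(Y - 988*B*Y))
r(467, -822)/547303 = (467 + (-822)² + 467² - 988*(-822)*467²)/547303 = (467 + 675684 + 218089 - 988*(-822)*218089)*(1/547303) = (467 + 675684 + 218089 + 177117928104)*(1/547303) = 177118822344*(1/547303) = 177118822344/547303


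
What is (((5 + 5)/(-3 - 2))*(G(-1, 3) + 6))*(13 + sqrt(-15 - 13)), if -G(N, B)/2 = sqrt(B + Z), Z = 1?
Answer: -52 - 8*I*sqrt(7) ≈ -52.0 - 21.166*I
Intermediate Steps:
G(N, B) = -2*sqrt(1 + B) (G(N, B) = -2*sqrt(B + 1) = -2*sqrt(1 + B))
(((5 + 5)/(-3 - 2))*(G(-1, 3) + 6))*(13 + sqrt(-15 - 13)) = (((5 + 5)/(-3 - 2))*(-2*sqrt(1 + 3) + 6))*(13 + sqrt(-15 - 13)) = ((10/(-5))*(-2*sqrt(4) + 6))*(13 + sqrt(-28)) = ((10*(-1/5))*(-2*2 + 6))*(13 + 2*I*sqrt(7)) = (-2*(-4 + 6))*(13 + 2*I*sqrt(7)) = (-2*2)*(13 + 2*I*sqrt(7)) = -4*(13 + 2*I*sqrt(7)) = -52 - 8*I*sqrt(7)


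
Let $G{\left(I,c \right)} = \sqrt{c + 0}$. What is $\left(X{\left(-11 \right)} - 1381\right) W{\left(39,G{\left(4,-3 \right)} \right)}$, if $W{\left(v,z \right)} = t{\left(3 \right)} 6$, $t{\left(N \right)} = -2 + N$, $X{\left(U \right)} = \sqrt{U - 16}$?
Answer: $-8286 + 18 i \sqrt{3} \approx -8286.0 + 31.177 i$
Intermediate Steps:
$G{\left(I,c \right)} = \sqrt{c}$
$X{\left(U \right)} = \sqrt{-16 + U}$
$W{\left(v,z \right)} = 6$ ($W{\left(v,z \right)} = \left(-2 + 3\right) 6 = 1 \cdot 6 = 6$)
$\left(X{\left(-11 \right)} - 1381\right) W{\left(39,G{\left(4,-3 \right)} \right)} = \left(\sqrt{-16 - 11} - 1381\right) 6 = \left(\sqrt{-27} - 1381\right) 6 = \left(3 i \sqrt{3} - 1381\right) 6 = \left(-1381 + 3 i \sqrt{3}\right) 6 = -8286 + 18 i \sqrt{3}$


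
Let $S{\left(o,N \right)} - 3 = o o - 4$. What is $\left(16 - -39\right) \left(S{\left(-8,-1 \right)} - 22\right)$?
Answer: $2255$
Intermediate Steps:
$S{\left(o,N \right)} = -1 + o^{2}$ ($S{\left(o,N \right)} = 3 + \left(o o - 4\right) = 3 + \left(o^{2} - 4\right) = 3 + \left(-4 + o^{2}\right) = -1 + o^{2}$)
$\left(16 - -39\right) \left(S{\left(-8,-1 \right)} - 22\right) = \left(16 - -39\right) \left(\left(-1 + \left(-8\right)^{2}\right) - 22\right) = \left(16 + 39\right) \left(\left(-1 + 64\right) - 22\right) = 55 \left(63 - 22\right) = 55 \cdot 41 = 2255$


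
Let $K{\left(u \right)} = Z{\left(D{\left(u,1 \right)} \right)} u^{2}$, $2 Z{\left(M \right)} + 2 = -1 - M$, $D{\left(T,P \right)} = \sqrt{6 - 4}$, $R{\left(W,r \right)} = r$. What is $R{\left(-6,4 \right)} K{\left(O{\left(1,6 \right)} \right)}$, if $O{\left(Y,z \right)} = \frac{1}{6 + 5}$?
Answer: $- \frac{6}{121} - \frac{2 \sqrt{2}}{121} \approx -0.072962$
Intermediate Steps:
$O{\left(Y,z \right)} = \frac{1}{11}$
$D{\left(T,P \right)} = \sqrt{2}$
$Z{\left(M \right)} = - \frac{3}{2} - \frac{M}{2}$ ($Z{\left(M \right)} = -1 + \frac{-1 - M}{2} = -1 - \left(\frac{1}{2} + \frac{M}{2}\right) = - \frac{3}{2} - \frac{M}{2}$)
$K{\left(u \right)} = u^{2} \left(- \frac{3}{2} - \frac{\sqrt{2}}{2}\right)$ ($K{\left(u \right)} = \left(- \frac{3}{2} - \frac{\sqrt{2}}{2}\right) u^{2} = u^{2} \left(- \frac{3}{2} - \frac{\sqrt{2}}{2}\right)$)
$R{\left(-6,4 \right)} K{\left(O{\left(1,6 \right)} \right)} = 4 \frac{-3 - \sqrt{2}}{2 \cdot 121} = 4 \cdot \frac{1}{2} \cdot \frac{1}{121} \left(-3 - \sqrt{2}\right) = 4 \left(- \frac{3}{242} - \frac{\sqrt{2}}{242}\right) = - \frac{6}{121} - \frac{2 \sqrt{2}}{121}$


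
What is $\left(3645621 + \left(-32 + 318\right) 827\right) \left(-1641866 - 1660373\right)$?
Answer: $-12819764018177$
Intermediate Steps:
$\left(3645621 + \left(-32 + 318\right) 827\right) \left(-1641866 - 1660373\right) = \left(3645621 + 286 \cdot 827\right) \left(-3302239\right) = \left(3645621 + 236522\right) \left(-3302239\right) = 3882143 \left(-3302239\right) = -12819764018177$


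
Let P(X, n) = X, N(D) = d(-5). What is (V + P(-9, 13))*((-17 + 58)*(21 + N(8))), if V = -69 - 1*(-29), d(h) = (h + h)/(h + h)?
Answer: -44198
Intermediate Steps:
d(h) = 1 (d(h) = (2*h)/((2*h)) = (2*h)*(1/(2*h)) = 1)
N(D) = 1
V = -40 (V = -69 + 29 = -40)
(V + P(-9, 13))*((-17 + 58)*(21 + N(8))) = (-40 - 9)*((-17 + 58)*(21 + 1)) = -2009*22 = -49*902 = -44198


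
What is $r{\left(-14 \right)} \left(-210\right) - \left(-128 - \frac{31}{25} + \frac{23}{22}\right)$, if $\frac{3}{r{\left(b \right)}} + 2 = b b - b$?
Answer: $\frac{3579739}{28600} \approx 125.17$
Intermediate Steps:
$r{\left(b \right)} = \frac{3}{-2 + b^{2} - b}$ ($r{\left(b \right)} = \frac{3}{-2 - \left(b - b b\right)} = \frac{3}{-2 + \left(b^{2} - b\right)} = \frac{3}{-2 + b^{2} - b}$)
$r{\left(-14 \right)} \left(-210\right) - \left(-128 - \frac{31}{25} + \frac{23}{22}\right) = \frac{3}{-2 + \left(-14\right)^{2} - -14} \left(-210\right) - \left(-128 - \frac{31}{25} + \frac{23}{22}\right) = \frac{3}{-2 + 196 + 14} \left(-210\right) - \left(-128 - \frac{31}{25} + \frac{23}{22}\right) = \frac{3}{208} \left(-210\right) + \left(128 - \left(- \frac{31}{25} + \frac{23}{22}\right)\right) = 3 \cdot \frac{1}{208} \left(-210\right) + \left(128 - - \frac{107}{550}\right) = \frac{3}{208} \left(-210\right) + \left(128 + \frac{107}{550}\right) = - \frac{315}{104} + \frac{70507}{550} = \frac{3579739}{28600}$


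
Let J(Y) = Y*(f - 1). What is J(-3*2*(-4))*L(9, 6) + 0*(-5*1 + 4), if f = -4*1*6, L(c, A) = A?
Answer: -3600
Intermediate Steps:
f = -24 (f = -4*6 = -24)
J(Y) = -25*Y (J(Y) = Y*(-24 - 1) = Y*(-25) = -25*Y)
J(-3*2*(-4))*L(9, 6) + 0*(-5*1 + 4) = -25*(-3*2)*(-4)*6 + 0*(-5*1 + 4) = -(-150)*(-4)*6 + 0*(-5 + 4) = -25*24*6 + 0*(-1) = -600*6 + 0 = -3600 + 0 = -3600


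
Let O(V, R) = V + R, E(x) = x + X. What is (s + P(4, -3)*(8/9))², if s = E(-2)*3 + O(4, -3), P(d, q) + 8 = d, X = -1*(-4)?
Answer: 961/81 ≈ 11.864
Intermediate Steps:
X = 4
P(d, q) = -8 + d
E(x) = 4 + x (E(x) = x + 4 = 4 + x)
O(V, R) = R + V
s = 7 (s = (4 - 2)*3 + (-3 + 4) = 2*3 + 1 = 6 + 1 = 7)
(s + P(4, -3)*(8/9))² = (7 + (-8 + 4)*(8/9))² = (7 - 32/9)² = (31/9)² = 961/81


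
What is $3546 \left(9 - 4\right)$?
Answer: $17730$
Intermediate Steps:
$3546 \left(9 - 4\right) = 3546 \cdot 5 = 17730$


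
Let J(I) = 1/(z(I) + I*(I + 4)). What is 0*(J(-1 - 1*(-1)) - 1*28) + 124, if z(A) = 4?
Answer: 124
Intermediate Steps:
J(I) = 1/(4 + I*(4 + I)) (J(I) = 1/(4 + I*(I + 4)) = 1/(4 + I*(4 + I)))
0*(J(-1 - 1*(-1)) - 1*28) + 124 = 0*(1/(4 + (-1 - 1*(-1))² + 4*(-1 - 1*(-1))) - 1*28) + 124 = 0*(1/(4 + (-1 + 1)² + 4*(-1 + 1)) - 28) + 124 = 0*(1/(4 + 0² + 4*0) - 28) + 124 = 0*(1/(4 + 0 + 0) - 28) + 124 = 0*(1/4 - 28) + 124 = 0*(¼ - 28) + 124 = 0*(-111/4) + 124 = 0 + 124 = 124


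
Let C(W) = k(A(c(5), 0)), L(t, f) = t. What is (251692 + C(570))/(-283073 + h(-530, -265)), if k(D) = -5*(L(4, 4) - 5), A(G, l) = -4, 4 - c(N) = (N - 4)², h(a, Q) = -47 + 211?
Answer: -83899/94303 ≈ -0.88968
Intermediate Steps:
h(a, Q) = 164
c(N) = 4 - (-4 + N)² (c(N) = 4 - (N - 4)² = 4 - (-4 + N)²)
k(D) = 5 (k(D) = -5*(4 - 5) = -5*(-1) = 5)
C(W) = 5
(251692 + C(570))/(-283073 + h(-530, -265)) = (251692 + 5)/(-283073 + 164) = 251697/(-282909) = 251697*(-1/282909) = -83899/94303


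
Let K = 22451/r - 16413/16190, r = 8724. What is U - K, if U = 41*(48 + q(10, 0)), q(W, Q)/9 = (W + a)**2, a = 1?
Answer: 3292018753921/70620780 ≈ 46615.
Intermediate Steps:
q(W, Q) = 9*(1 + W)**2 (q(W, Q) = 9*(W + 1)**2 = 9*(1 + W)**2)
K = 110147339/70620780 (K = 22451/8724 - 16413/16190 = 110147339/70620780 ≈ 1.5597)
U = 46617 (U = 41*(48 + 9*(1 + 10)**2) = 41*(48 + 9*11**2) = 41*(48 + 9*121) = 41*(48 + 1089) = 41*1137 = 46617)
U - K = 46617 - 1*110147339/70620780 = 46617 - 110147339/70620780 = 3292018753921/70620780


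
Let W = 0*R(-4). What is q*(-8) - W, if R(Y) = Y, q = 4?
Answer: -32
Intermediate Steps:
W = 0 (W = 0*(-4) = 0)
q*(-8) - W = 4*(-8) - 1*0 = -32 + 0 = -32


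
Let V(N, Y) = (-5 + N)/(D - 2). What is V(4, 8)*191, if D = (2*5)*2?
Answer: -191/18 ≈ -10.611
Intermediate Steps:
D = 20 (D = 10*2 = 20)
V(N, Y) = -5/18 + N/18 (V(N, Y) = (-5 + N)/(20 - 2) = (-5 + N)/18 = (-5 + N)*(1/18) = -5/18 + N/18)
V(4, 8)*191 = (-5/18 + (1/18)*4)*191 = (-5/18 + 2/9)*191 = -1/18*191 = -191/18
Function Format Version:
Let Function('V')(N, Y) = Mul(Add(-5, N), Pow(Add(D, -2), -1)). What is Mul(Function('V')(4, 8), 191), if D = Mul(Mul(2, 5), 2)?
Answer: Rational(-191, 18) ≈ -10.611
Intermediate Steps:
D = 20 (D = Mul(10, 2) = 20)
Function('V')(N, Y) = Add(Rational(-5, 18), Mul(Rational(1, 18), N)) (Function('V')(N, Y) = Mul(Add(-5, N), Pow(Add(20, -2), -1)) = Mul(Add(-5, N), Pow(18, -1)) = Mul(Add(-5, N), Rational(1, 18)) = Add(Rational(-5, 18), Mul(Rational(1, 18), N)))
Mul(Function('V')(4, 8), 191) = Mul(Add(Rational(-5, 18), Mul(Rational(1, 18), 4)), 191) = Mul(Add(Rational(-5, 18), Rational(2, 9)), 191) = Mul(Rational(-1, 18), 191) = Rational(-191, 18)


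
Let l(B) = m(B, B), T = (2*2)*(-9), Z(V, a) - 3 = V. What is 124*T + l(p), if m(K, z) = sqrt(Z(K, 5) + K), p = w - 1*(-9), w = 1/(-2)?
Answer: -4464 + 2*sqrt(5) ≈ -4459.5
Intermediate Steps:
w = -1/2 ≈ -0.50000
Z(V, a) = 3 + V
p = 17/2 (p = -1/2 - 1*(-9) = -1/2 + 9 = 17/2 ≈ 8.5000)
T = -36 (T = 4*(-9) = -36)
m(K, z) = sqrt(3 + 2*K) (m(K, z) = sqrt((3 + K) + K) = sqrt(3 + 2*K))
l(B) = sqrt(3 + 2*B)
124*T + l(p) = 124*(-36) + sqrt(3 + 2*(17/2)) = -4464 + sqrt(3 + 17) = -4464 + sqrt(20) = -4464 + 2*sqrt(5)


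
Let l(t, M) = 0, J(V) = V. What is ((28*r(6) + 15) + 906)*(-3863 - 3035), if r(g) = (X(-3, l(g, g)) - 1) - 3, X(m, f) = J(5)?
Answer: -6546202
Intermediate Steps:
X(m, f) = 5
r(g) = 1 (r(g) = (5 - 1) - 3 = 4 - 3 = 1)
((28*r(6) + 15) + 906)*(-3863 - 3035) = ((28*1 + 15) + 906)*(-3863 - 3035) = ((28 + 15) + 906)*(-6898) = (43 + 906)*(-6898) = 949*(-6898) = -6546202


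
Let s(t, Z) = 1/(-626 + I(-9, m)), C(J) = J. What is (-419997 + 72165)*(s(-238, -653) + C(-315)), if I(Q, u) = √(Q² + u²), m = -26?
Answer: 14284661501784/130373 + 115944*√757/130373 ≈ 1.0957e+8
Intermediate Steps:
s(t, Z) = 1/(-626 + √757) (s(t, Z) = 1/(-626 + √((-9)² + (-26)²)) = 1/(-626 + √(81 + 676)) = 1/(-626 + √757))
(-419997 + 72165)*(s(-238, -653) + C(-315)) = (-419997 + 72165)*((-626/391119 - √757/391119) - 315) = -347832*(-123203111/391119 - √757/391119) = 14284661501784/130373 + 115944*√757/130373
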